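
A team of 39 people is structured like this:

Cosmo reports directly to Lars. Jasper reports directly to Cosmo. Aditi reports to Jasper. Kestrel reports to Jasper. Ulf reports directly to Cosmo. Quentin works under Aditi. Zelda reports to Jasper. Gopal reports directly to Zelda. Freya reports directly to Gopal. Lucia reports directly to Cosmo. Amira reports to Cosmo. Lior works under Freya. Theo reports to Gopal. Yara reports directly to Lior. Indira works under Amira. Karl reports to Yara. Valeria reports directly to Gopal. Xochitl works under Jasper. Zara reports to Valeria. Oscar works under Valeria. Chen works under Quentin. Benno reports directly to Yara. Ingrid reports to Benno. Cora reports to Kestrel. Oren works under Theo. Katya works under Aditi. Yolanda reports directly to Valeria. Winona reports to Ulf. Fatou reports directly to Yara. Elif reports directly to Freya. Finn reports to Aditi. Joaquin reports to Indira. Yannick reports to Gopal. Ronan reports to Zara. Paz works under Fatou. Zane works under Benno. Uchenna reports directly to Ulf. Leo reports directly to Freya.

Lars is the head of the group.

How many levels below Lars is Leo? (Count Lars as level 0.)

6

Chain from Leo up to Lars: Leo → Freya → Gopal → Zelda → Jasper → Cosmo → Lars. That is 6 steps up, so Leo is 6 levels below Lars.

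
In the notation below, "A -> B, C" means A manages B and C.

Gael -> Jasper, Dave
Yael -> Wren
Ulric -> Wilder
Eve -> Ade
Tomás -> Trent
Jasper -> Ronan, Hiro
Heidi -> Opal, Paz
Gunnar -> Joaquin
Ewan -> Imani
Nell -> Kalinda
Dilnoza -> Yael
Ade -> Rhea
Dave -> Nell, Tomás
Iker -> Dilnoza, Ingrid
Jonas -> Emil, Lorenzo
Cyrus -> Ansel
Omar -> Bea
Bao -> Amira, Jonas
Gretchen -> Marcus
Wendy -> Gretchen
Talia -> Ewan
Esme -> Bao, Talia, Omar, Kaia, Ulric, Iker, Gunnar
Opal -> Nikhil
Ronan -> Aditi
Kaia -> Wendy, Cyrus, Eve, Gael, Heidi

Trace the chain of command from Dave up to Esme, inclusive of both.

Dave reports to Gael. Gael reports to Kaia. Kaia reports to Esme. Esme is at the top.

Dave -> Gael -> Kaia -> Esme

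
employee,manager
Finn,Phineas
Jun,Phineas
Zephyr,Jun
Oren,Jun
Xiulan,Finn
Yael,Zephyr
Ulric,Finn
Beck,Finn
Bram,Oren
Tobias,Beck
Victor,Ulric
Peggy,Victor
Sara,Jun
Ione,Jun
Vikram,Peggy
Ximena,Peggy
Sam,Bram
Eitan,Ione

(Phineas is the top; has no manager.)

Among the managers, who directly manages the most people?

Jun

Direct-report counts: Phineas has 2; Jun has 4; Ione has 1; Oren has 1; Bram has 1; Zephyr has 1; Finn has 3; Beck has 1; Ulric has 1; Victor has 1; Peggy has 2. The largest is 4, held by Jun.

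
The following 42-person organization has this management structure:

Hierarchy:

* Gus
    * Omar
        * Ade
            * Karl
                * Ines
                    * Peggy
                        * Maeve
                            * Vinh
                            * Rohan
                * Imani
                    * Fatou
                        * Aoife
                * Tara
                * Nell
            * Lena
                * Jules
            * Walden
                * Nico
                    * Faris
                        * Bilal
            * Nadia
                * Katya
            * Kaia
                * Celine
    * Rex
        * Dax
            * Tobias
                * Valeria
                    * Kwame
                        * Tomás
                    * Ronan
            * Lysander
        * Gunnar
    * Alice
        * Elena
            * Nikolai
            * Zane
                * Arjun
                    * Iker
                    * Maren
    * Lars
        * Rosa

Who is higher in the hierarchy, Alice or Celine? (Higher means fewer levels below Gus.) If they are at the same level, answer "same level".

Alice is 1 level below Gus; Celine is 4. Alice is higher.

Alice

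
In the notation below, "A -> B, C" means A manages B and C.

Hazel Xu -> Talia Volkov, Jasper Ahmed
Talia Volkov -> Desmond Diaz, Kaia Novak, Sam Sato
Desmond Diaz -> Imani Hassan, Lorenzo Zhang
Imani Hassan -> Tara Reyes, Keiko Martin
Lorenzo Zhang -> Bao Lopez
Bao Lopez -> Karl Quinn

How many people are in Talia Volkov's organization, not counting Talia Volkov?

Talia Volkov directly manages Desmond Diaz, Kaia Novak, Sam Sato. Under Desmond Diaz: Lorenzo Zhang, Bao Lopez, Karl Quinn, Imani Hassan, Keiko Martin, Tara Reyes (6). Kaia Novak has no reports. Sam Sato has no reports. So Talia Volkov's organization is 3 direct reports plus everyone under them: 7 + 1 + 1 = 9.

9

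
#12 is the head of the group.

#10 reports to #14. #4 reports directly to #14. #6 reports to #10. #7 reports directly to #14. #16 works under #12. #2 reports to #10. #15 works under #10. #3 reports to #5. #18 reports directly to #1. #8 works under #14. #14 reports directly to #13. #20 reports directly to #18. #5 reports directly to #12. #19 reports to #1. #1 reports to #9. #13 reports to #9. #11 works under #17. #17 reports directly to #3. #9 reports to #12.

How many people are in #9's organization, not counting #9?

#9 directly manages #1, #13. Under #1: #19, #18, #20 (3). Under #13: #14, #8, #4, #7, #10, #2, #15, #6 (8). So #9's organization is 2 direct reports plus everyone under them: 4 + 9 = 13.

13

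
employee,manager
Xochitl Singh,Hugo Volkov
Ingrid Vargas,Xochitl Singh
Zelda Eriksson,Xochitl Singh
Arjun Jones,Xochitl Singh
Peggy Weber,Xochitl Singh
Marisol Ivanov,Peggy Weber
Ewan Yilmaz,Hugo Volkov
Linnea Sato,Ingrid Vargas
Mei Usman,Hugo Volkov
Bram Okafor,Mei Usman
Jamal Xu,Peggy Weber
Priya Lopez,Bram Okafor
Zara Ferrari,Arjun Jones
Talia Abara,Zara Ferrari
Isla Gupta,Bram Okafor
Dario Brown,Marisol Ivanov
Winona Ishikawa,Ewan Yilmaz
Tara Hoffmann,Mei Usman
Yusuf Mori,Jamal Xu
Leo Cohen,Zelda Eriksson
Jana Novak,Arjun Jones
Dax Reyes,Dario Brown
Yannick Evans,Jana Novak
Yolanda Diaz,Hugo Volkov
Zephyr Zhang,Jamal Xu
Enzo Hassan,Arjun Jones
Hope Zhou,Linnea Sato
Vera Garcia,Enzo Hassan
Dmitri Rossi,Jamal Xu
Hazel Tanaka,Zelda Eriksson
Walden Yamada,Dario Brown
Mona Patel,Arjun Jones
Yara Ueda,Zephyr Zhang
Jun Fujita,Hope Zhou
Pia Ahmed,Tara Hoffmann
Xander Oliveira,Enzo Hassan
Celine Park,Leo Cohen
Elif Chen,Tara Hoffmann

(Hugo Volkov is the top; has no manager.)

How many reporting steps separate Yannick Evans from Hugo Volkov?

Chain from Yannick Evans up to Hugo Volkov: Yannick Evans → Jana Novak → Arjun Jones → Xochitl Singh → Hugo Volkov. That is 4 steps up, so Yannick Evans is 4 levels below Hugo Volkov.

4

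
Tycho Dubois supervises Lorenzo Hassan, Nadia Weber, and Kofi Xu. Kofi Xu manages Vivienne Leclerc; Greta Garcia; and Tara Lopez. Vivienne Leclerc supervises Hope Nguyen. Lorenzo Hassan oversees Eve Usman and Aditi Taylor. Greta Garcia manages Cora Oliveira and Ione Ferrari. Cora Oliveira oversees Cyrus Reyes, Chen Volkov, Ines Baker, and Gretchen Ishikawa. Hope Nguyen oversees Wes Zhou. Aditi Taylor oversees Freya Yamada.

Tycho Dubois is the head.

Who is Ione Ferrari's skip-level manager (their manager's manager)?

Kofi Xu

Ione Ferrari reports to Greta Garcia, and Greta Garcia reports to Kofi Xu. So Ione Ferrari's skip-level manager is Kofi Xu.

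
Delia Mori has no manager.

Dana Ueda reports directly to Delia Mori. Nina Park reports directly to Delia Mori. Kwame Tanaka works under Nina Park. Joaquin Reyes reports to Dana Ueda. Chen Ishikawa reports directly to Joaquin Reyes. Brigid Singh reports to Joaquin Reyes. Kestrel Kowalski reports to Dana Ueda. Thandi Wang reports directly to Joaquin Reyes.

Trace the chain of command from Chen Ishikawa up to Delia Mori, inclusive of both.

Chen Ishikawa -> Joaquin Reyes -> Dana Ueda -> Delia Mori

Chen Ishikawa reports to Joaquin Reyes. Joaquin Reyes reports to Dana Ueda. Dana Ueda reports to Delia Mori. Delia Mori is at the top.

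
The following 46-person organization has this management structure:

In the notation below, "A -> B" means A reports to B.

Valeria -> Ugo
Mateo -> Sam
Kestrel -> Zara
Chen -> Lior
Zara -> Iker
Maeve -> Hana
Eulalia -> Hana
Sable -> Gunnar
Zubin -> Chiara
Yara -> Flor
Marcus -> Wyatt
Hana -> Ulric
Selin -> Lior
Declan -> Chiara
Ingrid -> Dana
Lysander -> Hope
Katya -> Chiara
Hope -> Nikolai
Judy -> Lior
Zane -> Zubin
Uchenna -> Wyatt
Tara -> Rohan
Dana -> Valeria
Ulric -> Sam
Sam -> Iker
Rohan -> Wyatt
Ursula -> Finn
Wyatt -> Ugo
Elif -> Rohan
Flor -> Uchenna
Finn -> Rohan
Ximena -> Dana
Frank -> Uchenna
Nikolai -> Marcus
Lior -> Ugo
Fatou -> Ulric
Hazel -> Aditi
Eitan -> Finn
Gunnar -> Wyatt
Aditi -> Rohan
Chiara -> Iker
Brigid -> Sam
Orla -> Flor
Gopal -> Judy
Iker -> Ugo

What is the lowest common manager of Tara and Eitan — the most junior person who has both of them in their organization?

Tara's chain of managers is Rohan, Wyatt, Ugo. Eitan's chain of managers is Finn, Rohan, Wyatt, Ugo. The first manager that appears in both chains is Rohan.

Rohan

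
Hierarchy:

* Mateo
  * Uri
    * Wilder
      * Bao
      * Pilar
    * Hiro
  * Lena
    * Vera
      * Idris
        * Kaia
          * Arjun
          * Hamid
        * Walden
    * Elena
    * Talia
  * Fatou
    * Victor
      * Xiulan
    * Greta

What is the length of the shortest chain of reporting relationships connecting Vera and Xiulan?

5

Vera is 2 levels below Mateo, and Xiulan is 3 levels below Mateo (their lowest common manager). The shortest path runs up from Vera to Mateo and back down to Xiulan: 2 + 3 = 5 links.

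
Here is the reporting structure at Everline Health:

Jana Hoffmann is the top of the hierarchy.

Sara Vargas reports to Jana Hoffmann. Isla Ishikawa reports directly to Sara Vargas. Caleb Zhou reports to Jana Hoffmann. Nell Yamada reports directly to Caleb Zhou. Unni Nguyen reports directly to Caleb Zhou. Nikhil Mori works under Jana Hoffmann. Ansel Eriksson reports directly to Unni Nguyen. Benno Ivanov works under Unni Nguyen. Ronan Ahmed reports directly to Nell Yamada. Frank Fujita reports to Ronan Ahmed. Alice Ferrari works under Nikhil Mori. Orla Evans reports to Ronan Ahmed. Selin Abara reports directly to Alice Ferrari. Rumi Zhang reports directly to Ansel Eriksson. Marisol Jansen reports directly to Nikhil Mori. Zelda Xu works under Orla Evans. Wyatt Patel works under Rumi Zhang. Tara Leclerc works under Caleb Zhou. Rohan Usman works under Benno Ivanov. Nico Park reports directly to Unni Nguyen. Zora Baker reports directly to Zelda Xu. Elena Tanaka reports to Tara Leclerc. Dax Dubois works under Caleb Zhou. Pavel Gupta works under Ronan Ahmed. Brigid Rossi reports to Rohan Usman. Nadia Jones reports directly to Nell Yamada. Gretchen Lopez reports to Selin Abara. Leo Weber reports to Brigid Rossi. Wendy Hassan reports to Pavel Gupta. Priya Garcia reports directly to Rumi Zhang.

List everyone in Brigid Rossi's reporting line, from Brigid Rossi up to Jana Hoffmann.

Brigid Rossi -> Rohan Usman -> Benno Ivanov -> Unni Nguyen -> Caleb Zhou -> Jana Hoffmann

Brigid Rossi reports to Rohan Usman. Rohan Usman reports to Benno Ivanov. Benno Ivanov reports to Unni Nguyen. Unni Nguyen reports to Caleb Zhou. Caleb Zhou reports to Jana Hoffmann. Jana Hoffmann is at the top.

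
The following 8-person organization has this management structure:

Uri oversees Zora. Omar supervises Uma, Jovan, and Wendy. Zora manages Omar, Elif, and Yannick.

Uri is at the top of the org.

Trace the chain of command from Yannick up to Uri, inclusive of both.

Yannick -> Zora -> Uri

Yannick reports to Zora. Zora reports to Uri. Uri is at the top.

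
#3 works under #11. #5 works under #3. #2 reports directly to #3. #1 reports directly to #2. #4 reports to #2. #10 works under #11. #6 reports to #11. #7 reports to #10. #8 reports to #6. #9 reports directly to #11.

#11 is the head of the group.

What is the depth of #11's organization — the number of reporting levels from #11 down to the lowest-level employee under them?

3

The longest chain under #11 runs #11 → #3 → #2 → #4, which is 3 levels below #11.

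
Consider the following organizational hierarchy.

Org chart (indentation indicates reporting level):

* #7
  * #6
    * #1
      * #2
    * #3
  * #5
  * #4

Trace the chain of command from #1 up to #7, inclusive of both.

#1 -> #6 -> #7

#1 reports to #6. #6 reports to #7. #7 is at the top.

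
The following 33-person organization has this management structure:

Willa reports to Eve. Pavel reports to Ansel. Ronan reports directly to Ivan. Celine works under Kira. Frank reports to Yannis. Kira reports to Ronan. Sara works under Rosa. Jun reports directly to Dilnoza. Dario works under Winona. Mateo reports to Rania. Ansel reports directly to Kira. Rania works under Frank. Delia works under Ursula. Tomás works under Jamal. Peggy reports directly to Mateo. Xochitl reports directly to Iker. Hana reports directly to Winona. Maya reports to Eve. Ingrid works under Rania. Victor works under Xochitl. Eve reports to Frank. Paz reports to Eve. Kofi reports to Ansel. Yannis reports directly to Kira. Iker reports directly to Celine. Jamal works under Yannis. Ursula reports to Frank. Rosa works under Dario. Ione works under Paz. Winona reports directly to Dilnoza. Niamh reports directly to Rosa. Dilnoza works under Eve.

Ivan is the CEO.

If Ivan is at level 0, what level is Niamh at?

10

Chain from Niamh up to Ivan: Niamh → Rosa → Dario → Winona → Dilnoza → Eve → Frank → Yannis → Kira → Ronan → Ivan. That is 10 steps up, so Niamh is 10 levels below Ivan.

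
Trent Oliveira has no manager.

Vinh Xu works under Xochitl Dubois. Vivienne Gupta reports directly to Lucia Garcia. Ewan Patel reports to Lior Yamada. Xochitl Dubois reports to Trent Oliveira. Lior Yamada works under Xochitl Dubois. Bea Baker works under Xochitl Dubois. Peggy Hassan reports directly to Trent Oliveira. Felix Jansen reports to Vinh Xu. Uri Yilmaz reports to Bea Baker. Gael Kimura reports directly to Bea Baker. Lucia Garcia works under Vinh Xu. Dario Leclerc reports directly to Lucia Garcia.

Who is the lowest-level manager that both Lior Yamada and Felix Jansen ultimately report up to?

Xochitl Dubois

Lior Yamada's chain of managers is Xochitl Dubois, Trent Oliveira. Felix Jansen's chain of managers is Vinh Xu, Xochitl Dubois, Trent Oliveira. The first manager that appears in both chains is Xochitl Dubois.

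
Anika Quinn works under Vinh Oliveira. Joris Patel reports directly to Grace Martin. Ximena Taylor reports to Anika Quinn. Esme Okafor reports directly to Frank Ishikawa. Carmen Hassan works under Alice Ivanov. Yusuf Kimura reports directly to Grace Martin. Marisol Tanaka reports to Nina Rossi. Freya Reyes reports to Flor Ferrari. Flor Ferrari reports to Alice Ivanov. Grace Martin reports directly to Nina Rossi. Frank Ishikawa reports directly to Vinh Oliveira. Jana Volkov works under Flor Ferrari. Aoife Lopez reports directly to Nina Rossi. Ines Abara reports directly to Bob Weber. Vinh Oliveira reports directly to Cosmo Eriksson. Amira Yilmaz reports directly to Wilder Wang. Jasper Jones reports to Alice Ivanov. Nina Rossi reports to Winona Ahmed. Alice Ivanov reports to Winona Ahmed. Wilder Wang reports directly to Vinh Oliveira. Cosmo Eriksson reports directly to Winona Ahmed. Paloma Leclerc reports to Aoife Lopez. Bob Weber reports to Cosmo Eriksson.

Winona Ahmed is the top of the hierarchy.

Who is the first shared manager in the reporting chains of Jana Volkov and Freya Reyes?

Jana Volkov's chain of managers is Flor Ferrari, Alice Ivanov, Winona Ahmed. Freya Reyes's chain of managers is Flor Ferrari, Alice Ivanov, Winona Ahmed. The first manager that appears in both chains is Flor Ferrari.

Flor Ferrari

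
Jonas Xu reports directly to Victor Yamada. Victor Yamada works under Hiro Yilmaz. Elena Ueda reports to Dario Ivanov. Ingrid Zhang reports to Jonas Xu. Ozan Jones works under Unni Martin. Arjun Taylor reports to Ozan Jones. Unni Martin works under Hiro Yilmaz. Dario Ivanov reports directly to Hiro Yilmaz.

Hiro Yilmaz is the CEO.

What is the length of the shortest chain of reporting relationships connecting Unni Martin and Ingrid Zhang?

Unni Martin is 1 level below Hiro Yilmaz, and Ingrid Zhang is 3 levels below Hiro Yilmaz (their lowest common manager). The shortest path runs up from Unni Martin to Hiro Yilmaz and back down to Ingrid Zhang: 1 + 3 = 4 links.

4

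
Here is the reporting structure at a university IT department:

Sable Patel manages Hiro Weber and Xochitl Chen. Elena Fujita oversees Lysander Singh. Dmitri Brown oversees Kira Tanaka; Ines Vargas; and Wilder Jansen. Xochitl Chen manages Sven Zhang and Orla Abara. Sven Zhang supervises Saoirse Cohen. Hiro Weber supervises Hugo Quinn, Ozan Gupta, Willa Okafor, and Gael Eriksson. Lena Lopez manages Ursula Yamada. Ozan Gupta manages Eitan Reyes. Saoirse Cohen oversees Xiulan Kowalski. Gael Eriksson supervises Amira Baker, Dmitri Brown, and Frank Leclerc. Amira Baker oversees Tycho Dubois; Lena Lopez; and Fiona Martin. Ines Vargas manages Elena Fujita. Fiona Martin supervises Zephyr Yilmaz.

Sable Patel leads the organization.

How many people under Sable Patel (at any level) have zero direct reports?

12

The people in Sable Patel's organization with no one reporting to them are Orla Abara, Xiulan Kowalski, Willa Okafor, Hugo Quinn, Eitan Reyes, Frank Leclerc, Wilder Jansen, Lysander Singh, Kira Tanaka, Zephyr Yilmaz, Ursula Yamada, Tycho Dubois. That is 12.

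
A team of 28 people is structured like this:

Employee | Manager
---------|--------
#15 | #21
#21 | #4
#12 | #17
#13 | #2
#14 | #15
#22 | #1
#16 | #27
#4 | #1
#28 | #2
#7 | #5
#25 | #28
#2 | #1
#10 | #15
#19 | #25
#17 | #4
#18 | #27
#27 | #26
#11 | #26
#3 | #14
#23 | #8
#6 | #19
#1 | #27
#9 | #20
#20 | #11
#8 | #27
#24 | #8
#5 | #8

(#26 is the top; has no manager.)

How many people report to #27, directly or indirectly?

23

#27 directly manages #1, #8, #16, #18. Under #1: #22, #2, #13, #28, #25, #19, #6, #4, #17, #12, #21, #15, #14, #3, #10 (15). Under #8: #23, #5, #7, #24 (4). #16 has no reports. #18 has no reports. So #27's organization is 4 direct reports plus everyone under them: 16 + 5 + 1 + 1 = 23.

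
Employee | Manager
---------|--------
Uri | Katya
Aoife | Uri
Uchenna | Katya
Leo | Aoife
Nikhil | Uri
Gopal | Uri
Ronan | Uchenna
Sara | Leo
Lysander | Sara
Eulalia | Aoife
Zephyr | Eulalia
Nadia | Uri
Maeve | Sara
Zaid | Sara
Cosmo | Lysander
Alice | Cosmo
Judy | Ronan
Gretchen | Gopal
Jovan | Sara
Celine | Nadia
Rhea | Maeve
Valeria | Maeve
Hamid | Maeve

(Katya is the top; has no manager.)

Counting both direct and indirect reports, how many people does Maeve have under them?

3

Maeve directly manages Rhea, Valeria, Hamid. Rhea has no reports. Valeria has no reports. Hamid has no reports. So Maeve's organization is 3 direct reports plus everyone under them: 1 + 1 + 1 = 3.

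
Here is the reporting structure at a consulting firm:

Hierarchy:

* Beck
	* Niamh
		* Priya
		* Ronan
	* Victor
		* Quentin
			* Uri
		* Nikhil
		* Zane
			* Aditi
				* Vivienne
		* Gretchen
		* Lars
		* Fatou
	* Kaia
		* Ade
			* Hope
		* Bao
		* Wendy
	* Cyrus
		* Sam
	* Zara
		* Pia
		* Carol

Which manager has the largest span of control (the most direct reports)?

Direct-report counts: Beck has 5; Zara has 2; Cyrus has 1; Kaia has 3; Ade has 1; Victor has 6; Zane has 1; Aditi has 1; Quentin has 1; Niamh has 2. The largest is 6, held by Victor.

Victor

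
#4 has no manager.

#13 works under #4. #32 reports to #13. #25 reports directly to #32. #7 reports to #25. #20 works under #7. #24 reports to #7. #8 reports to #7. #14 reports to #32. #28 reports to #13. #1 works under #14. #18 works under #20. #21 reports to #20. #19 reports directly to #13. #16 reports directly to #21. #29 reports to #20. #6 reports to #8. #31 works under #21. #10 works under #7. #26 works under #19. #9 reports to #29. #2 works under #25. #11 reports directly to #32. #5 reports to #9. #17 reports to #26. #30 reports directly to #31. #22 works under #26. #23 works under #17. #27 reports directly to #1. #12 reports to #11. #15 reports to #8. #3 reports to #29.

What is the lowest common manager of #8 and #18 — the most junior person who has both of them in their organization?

#8's chain of managers is #7, #25, #32, #13, #4. #18's chain of managers is #20, #7, #25, #32, #13, #4. The first manager that appears in both chains is #7.

#7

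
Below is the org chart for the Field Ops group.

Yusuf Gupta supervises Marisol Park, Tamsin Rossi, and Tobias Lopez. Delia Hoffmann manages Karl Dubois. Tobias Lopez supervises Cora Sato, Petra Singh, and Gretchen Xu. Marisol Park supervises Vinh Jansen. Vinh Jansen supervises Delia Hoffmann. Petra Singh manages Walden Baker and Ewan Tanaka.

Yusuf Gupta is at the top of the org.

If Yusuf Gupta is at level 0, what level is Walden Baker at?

3

Chain from Walden Baker up to Yusuf Gupta: Walden Baker → Petra Singh → Tobias Lopez → Yusuf Gupta. That is 3 steps up, so Walden Baker is 3 levels below Yusuf Gupta.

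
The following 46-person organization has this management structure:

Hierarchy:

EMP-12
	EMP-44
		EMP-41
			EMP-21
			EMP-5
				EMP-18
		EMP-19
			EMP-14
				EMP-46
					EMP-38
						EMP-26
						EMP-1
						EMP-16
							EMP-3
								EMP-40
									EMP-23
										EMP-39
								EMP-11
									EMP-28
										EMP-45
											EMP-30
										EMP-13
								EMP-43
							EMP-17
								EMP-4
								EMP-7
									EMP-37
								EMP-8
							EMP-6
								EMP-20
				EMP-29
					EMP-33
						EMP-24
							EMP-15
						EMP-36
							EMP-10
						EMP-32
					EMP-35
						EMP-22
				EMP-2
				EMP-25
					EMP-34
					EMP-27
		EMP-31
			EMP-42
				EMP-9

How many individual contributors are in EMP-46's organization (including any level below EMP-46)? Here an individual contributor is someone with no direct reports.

10

The people in EMP-46's organization with no one reporting to them are EMP-20, EMP-8, EMP-37, EMP-4, EMP-43, EMP-13, EMP-30, EMP-39, EMP-1, EMP-26. That is 10.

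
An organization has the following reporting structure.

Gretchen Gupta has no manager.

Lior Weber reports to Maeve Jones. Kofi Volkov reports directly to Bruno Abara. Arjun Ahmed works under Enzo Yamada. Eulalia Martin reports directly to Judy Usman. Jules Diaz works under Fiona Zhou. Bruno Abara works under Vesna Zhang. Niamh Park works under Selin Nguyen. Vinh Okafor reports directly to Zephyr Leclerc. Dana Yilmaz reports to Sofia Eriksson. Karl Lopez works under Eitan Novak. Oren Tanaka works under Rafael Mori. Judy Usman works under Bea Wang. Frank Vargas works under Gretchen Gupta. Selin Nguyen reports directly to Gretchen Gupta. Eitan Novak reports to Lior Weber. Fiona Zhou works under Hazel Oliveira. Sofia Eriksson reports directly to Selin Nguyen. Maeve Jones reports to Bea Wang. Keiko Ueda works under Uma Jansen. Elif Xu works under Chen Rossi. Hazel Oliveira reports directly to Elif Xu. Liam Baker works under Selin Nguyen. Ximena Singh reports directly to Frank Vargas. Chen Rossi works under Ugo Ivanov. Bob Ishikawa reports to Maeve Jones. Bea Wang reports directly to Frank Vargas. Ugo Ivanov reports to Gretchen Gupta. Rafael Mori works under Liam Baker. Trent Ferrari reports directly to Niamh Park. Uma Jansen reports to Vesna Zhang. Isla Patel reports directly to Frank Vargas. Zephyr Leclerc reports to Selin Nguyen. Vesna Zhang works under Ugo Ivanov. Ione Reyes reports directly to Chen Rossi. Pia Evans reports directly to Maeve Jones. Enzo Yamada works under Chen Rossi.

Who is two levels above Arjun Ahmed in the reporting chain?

Chen Rossi

Arjun Ahmed reports to Enzo Yamada, and Enzo Yamada reports to Chen Rossi. So Arjun Ahmed's skip-level manager is Chen Rossi.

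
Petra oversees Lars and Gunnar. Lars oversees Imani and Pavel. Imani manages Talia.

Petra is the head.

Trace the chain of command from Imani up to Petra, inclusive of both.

Imani reports to Lars. Lars reports to Petra. Petra is at the top.

Imani -> Lars -> Petra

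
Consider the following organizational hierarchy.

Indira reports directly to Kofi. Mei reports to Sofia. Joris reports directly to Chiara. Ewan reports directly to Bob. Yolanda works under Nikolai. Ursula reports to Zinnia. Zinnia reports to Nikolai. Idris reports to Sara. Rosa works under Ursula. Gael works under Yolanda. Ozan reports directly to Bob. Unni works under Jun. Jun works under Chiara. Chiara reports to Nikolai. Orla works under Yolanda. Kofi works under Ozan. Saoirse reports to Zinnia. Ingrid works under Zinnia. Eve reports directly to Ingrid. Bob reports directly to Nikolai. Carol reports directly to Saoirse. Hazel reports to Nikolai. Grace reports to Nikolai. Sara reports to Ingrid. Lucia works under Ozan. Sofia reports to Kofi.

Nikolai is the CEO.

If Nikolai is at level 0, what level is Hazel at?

1

Chain from Hazel up to Nikolai: Hazel → Nikolai. That is 1 step up, so Hazel is 1 level below Nikolai.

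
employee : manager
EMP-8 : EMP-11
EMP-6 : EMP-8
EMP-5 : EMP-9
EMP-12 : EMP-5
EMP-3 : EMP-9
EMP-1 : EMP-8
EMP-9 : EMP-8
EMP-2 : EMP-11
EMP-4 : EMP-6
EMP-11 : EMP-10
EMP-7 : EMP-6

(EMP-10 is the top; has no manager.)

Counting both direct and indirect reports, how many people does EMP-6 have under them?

2

EMP-6 directly manages EMP-4, EMP-7. EMP-4 has no reports. EMP-7 has no reports. So EMP-6's organization is 2 direct reports plus everyone under them: 1 + 1 = 2.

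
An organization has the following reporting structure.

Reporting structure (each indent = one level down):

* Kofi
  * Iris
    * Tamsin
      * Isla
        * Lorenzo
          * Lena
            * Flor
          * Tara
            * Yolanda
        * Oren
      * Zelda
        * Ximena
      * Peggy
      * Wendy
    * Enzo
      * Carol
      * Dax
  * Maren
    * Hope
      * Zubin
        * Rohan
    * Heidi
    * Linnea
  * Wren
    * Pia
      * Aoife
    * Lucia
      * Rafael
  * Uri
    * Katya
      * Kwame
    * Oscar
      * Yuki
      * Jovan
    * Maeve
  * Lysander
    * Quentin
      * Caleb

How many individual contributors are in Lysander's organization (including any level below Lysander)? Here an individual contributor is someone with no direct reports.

The only person in Lysander's organization with no one reporting to them is Caleb. That is 1.

1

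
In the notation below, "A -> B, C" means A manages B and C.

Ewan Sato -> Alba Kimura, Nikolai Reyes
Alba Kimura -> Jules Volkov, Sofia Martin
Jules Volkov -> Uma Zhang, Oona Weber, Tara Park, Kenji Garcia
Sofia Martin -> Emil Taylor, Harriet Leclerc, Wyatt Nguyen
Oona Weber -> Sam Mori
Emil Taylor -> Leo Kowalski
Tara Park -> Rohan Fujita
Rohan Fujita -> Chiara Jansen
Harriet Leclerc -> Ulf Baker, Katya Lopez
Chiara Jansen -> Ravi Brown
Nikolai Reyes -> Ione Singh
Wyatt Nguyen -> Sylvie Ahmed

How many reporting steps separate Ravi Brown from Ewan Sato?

6

Chain from Ravi Brown up to Ewan Sato: Ravi Brown → Chiara Jansen → Rohan Fujita → Tara Park → Jules Volkov → Alba Kimura → Ewan Sato. That is 6 steps up, so Ravi Brown is 6 levels below Ewan Sato.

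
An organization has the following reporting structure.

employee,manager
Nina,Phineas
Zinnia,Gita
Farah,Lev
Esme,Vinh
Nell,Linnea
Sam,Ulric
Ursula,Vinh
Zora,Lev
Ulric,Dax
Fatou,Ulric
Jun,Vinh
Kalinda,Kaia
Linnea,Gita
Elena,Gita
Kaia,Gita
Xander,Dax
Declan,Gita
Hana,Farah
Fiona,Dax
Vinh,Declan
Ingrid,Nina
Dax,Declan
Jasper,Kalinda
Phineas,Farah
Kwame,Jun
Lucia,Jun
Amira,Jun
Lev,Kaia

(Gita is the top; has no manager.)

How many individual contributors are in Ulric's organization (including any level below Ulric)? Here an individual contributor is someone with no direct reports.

2

The people in Ulric's organization with no one reporting to them are Fatou, Sam. That is 2.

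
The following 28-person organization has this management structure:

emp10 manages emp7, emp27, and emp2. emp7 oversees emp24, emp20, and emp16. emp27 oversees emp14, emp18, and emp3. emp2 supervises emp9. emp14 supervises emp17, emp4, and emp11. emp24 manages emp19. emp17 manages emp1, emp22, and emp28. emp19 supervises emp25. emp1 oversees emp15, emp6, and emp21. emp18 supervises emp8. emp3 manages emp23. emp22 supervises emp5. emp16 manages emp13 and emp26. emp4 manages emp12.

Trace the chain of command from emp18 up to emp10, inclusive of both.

emp18 -> emp27 -> emp10

emp18 reports to emp27. emp27 reports to emp10. emp10 is at the top.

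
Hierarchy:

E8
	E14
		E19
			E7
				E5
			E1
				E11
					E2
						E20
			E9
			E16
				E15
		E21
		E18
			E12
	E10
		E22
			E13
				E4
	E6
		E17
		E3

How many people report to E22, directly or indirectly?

E22 directly manages E13. Under E13: E4 (1). That's 2 in total.

2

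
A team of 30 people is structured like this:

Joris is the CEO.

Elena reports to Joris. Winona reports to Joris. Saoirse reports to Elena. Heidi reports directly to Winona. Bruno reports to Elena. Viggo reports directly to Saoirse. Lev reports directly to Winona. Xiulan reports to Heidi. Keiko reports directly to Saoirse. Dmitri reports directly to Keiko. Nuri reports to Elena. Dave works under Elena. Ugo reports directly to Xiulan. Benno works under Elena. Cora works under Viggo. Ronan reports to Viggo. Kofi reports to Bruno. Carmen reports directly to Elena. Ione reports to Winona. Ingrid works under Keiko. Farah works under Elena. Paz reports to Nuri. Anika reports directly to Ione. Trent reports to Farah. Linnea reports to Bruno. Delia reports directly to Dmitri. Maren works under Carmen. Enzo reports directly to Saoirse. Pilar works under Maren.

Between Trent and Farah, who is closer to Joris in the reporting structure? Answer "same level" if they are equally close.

Farah

Trent is 3 levels below Joris; Farah is 2. Farah is higher.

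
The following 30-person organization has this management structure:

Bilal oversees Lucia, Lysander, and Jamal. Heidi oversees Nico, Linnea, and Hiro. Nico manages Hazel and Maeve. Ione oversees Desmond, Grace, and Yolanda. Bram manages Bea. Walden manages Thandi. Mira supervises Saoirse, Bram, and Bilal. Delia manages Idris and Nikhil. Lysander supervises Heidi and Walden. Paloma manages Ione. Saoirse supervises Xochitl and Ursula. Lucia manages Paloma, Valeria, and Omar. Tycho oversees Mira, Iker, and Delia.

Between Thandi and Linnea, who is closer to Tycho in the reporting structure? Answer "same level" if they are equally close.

Both Thandi and Linnea are 5 levels below Tycho.

same level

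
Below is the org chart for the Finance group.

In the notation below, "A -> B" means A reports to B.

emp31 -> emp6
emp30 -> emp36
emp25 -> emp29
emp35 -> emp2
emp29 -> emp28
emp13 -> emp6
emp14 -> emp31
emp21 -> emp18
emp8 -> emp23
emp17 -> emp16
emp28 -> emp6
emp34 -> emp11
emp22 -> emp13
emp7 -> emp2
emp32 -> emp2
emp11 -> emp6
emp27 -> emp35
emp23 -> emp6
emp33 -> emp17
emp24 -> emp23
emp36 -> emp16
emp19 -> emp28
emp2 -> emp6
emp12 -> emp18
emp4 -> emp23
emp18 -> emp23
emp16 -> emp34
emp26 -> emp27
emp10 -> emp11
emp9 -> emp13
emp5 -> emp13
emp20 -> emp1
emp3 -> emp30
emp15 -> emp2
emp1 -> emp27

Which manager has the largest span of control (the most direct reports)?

emp6

Direct-report counts: emp6 has 6; emp31 has 1; emp13 has 3; emp23 has 4; emp18 has 2; emp28 has 2; emp29 has 1; emp11 has 2; emp34 has 1; emp16 has 2; emp36 has 1; emp30 has 1; emp17 has 1; emp2 has 4; emp35 has 1; emp27 has 2; emp1 has 1. The largest is 6, held by emp6.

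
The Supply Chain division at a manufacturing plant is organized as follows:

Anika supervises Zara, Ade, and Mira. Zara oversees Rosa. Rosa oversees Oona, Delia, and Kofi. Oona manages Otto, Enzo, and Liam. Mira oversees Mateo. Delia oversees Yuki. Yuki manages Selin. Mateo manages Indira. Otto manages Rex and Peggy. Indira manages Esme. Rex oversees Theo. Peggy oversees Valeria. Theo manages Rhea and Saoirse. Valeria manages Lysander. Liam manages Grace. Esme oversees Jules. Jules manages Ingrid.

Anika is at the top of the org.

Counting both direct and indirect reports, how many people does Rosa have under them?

Rosa directly manages Oona, Delia, Kofi. Under Oona: Liam, Grace, Enzo, Otto, Peggy, Valeria, Lysander, Rex, Theo, Saoirse, Rhea (11). Under Delia: Yuki, Selin (2). Kofi has no reports. So Rosa's organization is 3 direct reports plus everyone under them: 12 + 3 + 1 = 16.

16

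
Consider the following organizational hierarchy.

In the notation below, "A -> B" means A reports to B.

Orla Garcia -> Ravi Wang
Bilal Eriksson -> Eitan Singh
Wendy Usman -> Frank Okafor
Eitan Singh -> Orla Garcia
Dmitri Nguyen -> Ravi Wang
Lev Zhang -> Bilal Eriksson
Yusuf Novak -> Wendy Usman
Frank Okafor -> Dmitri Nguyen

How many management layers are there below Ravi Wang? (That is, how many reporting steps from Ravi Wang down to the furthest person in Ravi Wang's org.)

The longest chain under Ravi Wang runs Ravi Wang → Orla Garcia → Eitan Singh → Bilal Eriksson → Lev Zhang, which is 4 levels below Ravi Wang.

4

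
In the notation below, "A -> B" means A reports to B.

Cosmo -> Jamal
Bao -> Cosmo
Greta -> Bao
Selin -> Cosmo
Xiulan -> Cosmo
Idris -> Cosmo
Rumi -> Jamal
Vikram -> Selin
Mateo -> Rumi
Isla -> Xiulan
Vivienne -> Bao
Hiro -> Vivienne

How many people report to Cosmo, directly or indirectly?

9

Cosmo directly manages Bao, Selin, Xiulan, Idris. Under Bao: Vivienne, Hiro, Greta (3). Under Selin: Vikram (1). Under Xiulan: Isla (1). Idris has no reports. So Cosmo's organization is 4 direct reports plus everyone under them: 4 + 2 + 2 + 1 = 9.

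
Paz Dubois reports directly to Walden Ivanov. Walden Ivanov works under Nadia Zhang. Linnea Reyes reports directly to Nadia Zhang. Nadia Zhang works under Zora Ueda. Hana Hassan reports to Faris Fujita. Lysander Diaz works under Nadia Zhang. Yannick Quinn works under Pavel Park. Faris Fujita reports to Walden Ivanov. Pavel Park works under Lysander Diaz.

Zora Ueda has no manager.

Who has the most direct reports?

Nadia Zhang

Direct-report counts: Zora Ueda has 1; Nadia Zhang has 3; Walden Ivanov has 2; Faris Fujita has 1; Lysander Diaz has 1; Pavel Park has 1. The largest is 3, held by Nadia Zhang.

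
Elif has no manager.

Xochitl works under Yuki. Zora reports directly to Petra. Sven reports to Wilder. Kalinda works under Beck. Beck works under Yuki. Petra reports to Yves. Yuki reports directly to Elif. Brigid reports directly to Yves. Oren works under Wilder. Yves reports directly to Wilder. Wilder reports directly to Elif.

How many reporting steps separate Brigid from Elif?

Chain from Brigid up to Elif: Brigid → Yves → Wilder → Elif. That is 3 steps up, so Brigid is 3 levels below Elif.

3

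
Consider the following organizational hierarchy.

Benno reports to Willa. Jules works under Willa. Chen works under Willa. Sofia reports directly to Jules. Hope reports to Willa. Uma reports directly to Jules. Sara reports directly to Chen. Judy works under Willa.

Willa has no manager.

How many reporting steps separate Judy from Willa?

1

Chain from Judy up to Willa: Judy → Willa. That is 1 step up, so Judy is 1 level below Willa.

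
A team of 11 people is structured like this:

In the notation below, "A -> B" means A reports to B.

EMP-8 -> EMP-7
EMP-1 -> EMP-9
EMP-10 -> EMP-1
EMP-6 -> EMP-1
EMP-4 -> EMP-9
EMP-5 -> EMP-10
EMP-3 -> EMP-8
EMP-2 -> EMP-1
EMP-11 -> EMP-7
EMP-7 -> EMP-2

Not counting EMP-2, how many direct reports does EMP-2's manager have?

2

EMP-2 reports to EMP-1. EMP-1's other direct reports are EMP-10, EMP-6 — 2 peers.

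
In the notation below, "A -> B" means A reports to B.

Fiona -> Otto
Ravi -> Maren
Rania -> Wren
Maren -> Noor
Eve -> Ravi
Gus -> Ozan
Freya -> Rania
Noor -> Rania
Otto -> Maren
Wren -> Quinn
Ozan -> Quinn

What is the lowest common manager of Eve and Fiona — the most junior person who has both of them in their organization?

Maren

Eve's chain of managers is Ravi, Maren, Noor, Rania, Wren, Quinn. Fiona's chain of managers is Otto, Maren, Noor, Rania, Wren, Quinn. The first manager that appears in both chains is Maren.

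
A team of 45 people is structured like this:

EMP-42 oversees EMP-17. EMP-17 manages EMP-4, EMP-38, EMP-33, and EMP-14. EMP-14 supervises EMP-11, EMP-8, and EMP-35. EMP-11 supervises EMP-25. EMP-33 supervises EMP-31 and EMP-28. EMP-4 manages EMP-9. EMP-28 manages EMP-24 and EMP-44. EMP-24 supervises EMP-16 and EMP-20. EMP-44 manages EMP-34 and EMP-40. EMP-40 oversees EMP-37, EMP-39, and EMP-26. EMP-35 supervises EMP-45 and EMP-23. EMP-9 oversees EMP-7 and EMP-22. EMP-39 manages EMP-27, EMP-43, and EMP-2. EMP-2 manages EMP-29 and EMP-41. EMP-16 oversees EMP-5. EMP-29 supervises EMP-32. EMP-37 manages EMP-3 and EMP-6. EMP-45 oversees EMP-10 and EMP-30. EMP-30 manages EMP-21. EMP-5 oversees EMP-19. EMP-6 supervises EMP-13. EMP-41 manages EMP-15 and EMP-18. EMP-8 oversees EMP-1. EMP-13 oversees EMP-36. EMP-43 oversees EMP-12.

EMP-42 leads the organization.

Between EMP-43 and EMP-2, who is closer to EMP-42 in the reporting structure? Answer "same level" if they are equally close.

same level

Both EMP-43 and EMP-2 are 7 levels below EMP-42.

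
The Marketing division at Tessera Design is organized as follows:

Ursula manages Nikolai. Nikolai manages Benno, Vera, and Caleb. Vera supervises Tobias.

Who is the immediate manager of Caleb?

Nikolai

Caleb reports directly to Nikolai.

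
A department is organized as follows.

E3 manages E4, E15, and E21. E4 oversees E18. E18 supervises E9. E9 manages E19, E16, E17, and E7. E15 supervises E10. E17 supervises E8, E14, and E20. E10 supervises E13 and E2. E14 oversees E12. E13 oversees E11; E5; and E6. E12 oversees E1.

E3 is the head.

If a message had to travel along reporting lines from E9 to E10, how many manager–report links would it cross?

E9 is 3 levels below E3, and E10 is 2 levels below E3 (their lowest common manager). The shortest path runs up from E9 to E3 and back down to E10: 3 + 2 = 5 links.

5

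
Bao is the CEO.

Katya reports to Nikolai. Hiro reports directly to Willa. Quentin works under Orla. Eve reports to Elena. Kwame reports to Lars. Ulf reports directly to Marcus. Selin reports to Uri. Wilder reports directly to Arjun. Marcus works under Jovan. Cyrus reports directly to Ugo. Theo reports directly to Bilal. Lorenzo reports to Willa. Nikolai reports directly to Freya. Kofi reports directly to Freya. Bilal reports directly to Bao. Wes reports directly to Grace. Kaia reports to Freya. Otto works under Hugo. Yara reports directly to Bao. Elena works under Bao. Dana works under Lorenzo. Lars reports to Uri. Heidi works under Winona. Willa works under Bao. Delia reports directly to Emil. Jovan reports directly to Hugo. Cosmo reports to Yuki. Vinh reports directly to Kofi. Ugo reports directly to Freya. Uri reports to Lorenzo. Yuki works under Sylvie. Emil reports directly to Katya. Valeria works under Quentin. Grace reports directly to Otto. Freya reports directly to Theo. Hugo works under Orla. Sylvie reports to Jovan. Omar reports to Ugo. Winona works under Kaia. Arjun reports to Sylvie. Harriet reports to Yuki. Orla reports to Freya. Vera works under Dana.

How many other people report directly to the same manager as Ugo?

4

Ugo reports to Freya. Freya's other direct reports are Orla, Nikolai, Kaia, Kofi — 4 peers.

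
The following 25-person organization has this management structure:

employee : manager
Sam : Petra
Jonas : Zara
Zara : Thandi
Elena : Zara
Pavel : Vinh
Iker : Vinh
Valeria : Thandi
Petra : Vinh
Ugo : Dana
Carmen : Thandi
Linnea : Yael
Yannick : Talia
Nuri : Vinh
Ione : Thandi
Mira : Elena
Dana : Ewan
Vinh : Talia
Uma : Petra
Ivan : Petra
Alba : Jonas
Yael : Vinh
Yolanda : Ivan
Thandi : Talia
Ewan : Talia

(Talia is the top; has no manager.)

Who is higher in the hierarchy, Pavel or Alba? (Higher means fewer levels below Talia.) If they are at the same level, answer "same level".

Pavel is 2 levels below Talia; Alba is 4. Pavel is higher.

Pavel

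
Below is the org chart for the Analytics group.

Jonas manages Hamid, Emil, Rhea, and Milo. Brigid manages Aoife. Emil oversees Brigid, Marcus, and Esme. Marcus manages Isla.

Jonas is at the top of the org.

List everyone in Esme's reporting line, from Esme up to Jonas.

Esme -> Emil -> Jonas

Esme reports to Emil. Emil reports to Jonas. Jonas is at the top.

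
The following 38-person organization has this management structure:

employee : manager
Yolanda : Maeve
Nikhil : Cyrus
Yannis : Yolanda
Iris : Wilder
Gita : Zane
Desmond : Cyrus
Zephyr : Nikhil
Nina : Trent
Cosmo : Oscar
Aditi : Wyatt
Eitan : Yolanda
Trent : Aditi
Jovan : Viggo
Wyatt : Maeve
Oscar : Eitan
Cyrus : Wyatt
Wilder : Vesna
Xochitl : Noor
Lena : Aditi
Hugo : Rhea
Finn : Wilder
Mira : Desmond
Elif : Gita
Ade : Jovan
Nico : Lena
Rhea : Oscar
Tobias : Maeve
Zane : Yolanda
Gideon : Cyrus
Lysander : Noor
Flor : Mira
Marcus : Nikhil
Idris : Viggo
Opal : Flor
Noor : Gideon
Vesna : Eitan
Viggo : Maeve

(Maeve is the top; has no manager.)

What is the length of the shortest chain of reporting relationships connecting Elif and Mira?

Elif is 4 levels below Maeve, and Mira is 4 levels below Maeve (their lowest common manager). The shortest path runs up from Elif to Maeve and back down to Mira: 4 + 4 = 8 links.

8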